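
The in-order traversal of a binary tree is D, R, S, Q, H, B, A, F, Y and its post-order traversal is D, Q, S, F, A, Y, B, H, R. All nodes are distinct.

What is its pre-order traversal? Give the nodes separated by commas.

R, D, H, S, Q, B, Y, A, F

The last element of post-order is the root; it splits in-order into left and right subtrees.
Root R: left subtree has 1 node {D}, right has 7 {S, Q, H, B, A, F, Y}.
  Root H: left subtree has 2 nodes {S, Q}, right has 4 {B, A, F, Y}.
    Root S: left subtree has 0 nodes { }, right has 1 {Q}.
    Root B: left subtree has 0 nodes { }, right has 3 {A, F, Y}.
      Root Y: left subtree has 2 nodes {A, F}, right has 0 { }.
        Root A: left subtree has 0 nodes { }, right has 1 {F}.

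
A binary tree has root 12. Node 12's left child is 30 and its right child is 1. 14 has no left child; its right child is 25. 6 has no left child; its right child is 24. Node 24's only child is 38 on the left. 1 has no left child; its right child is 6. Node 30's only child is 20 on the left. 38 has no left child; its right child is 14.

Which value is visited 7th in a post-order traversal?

6

Post-order visits the left subtree, then the right subtree, then the node.
At 12: go left to 30.
  At 30: go left to 20.
    20 is a leaf — visit 20.
  At 30: no right child.
  Visit 30.
At 12: go right to 1.
  At 1: no left child.
  At 1: go right to 6.
    At 6: no left child.
    At 6: go right to 24.
      At 24: go left to 38.
        At 38: no left child.
        At 38: go right to 14.
          At 14: no left child.
          At 14: go right to 25.
            25 is a leaf — visit 25.
          Visit 14.
        Visit 38.
      At 24: no right child.
      Visit 24.
    Visit 6.
  Visit 1.
Visit 12.
Full post-order sequence: 20, 30, 25, 14, 38, 24, 6, 1, 12.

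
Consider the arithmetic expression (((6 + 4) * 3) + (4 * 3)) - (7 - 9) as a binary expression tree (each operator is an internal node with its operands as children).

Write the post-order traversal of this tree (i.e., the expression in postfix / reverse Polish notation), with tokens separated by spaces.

6 4 + 3 * 4 3 * + 7 9 - -

Post-order on an expression tree gives postfix notation: for each operator, emit left operand, right operand, then the operator.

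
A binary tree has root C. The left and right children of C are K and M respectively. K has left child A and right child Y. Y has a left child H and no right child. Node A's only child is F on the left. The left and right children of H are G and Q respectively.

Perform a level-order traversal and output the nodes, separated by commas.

C, K, M, A, Y, F, H, G, Q

Level-order visits nodes level by level from the root, left to right within each level.
Level 0: C
Level 1: K, M
Level 2: A, Y
Level 3: F, H
Level 4: G, Q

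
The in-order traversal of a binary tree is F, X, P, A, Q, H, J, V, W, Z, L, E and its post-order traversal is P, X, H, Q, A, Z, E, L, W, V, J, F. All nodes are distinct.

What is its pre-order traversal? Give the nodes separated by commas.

F, J, A, X, P, Q, H, V, W, L, Z, E

The last element of post-order is the root; it splits in-order into left and right subtrees.
Root F: left subtree has 0 nodes { }, right has 11 {X, P, A, Q, H, J, V, W, Z, L, E}.
  Root J: left subtree has 5 nodes {X, P, A, Q, H}, right has 5 {V, W, Z, L, E}.
    Root A: left subtree has 2 nodes {X, P}, right has 2 {Q, H}.
      Root X: left subtree has 0 nodes { }, right has 1 {P}.
      Root Q: left subtree has 0 nodes { }, right has 1 {H}.
    Root V: left subtree has 0 nodes { }, right has 4 {W, Z, L, E}.
      Root W: left subtree has 0 nodes { }, right has 3 {Z, L, E}.
        Root L: left subtree has 1 node {Z}, right has 1 {E}.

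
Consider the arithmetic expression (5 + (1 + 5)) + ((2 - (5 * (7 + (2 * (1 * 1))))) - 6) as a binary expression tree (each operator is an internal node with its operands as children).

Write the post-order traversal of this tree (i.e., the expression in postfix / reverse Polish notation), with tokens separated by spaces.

5 1 5 + + 2 5 7 2 1 1 * * + * - 6 - +

Post-order on an expression tree gives postfix notation: for each operator, emit left operand, right operand, then the operator.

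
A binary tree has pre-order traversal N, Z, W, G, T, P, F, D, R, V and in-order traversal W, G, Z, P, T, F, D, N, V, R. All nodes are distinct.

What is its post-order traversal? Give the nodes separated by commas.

The first element of pre-order is the root; it splits in-order into left and right subtrees.
Root N: left subtree has 7 nodes {W, G, Z, P, T, F, D}, right has 2 {V, R}.
  Root Z: left subtree has 2 nodes {W, G}, right has 4 {P, T, F, D}.
    Root W: left subtree has 0 nodes { }, right has 1 {G}.
    Root T: left subtree has 1 node {P}, right has 2 {F, D}.
      Root F: left subtree has 0 nodes { }, right has 1 {D}.
  Root R: left subtree has 1 node {V}, right has 0 { }.

G, W, P, D, F, T, Z, V, R, N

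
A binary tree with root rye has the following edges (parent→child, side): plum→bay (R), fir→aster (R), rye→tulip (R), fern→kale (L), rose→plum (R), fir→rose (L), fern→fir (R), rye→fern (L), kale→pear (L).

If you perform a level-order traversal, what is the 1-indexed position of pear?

Level-order visits nodes level by level from the root, left to right within each level.
Level 0: rye
Level 1: fern, tulip
Level 2: kale, fir
Level 3: pear, rose, aster
Level 4: plum
Level 5: bay
Full level-order sequence: rye, fern, tulip, kale, fir, pear, rose, aster, plum, bay.

6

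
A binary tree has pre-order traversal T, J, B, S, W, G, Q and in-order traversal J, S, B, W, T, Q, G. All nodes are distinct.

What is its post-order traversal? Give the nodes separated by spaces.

The first element of pre-order is the root; it splits in-order into left and right subtrees.
Root T: left subtree has 4 nodes {J, S, B, W}, right has 2 {Q, G}.
  Root J: left subtree has 0 nodes { }, right has 3 {S, B, W}.
    Root B: left subtree has 1 node {S}, right has 1 {W}.
  Root G: left subtree has 1 node {Q}, right has 0 { }.

S W B J Q G T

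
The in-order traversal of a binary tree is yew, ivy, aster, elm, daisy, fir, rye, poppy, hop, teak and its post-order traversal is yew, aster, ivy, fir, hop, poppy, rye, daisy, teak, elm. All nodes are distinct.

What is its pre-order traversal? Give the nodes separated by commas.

The last element of post-order is the root; it splits in-order into left and right subtrees.
Root elm: left subtree has 3 nodes {yew, ivy, aster}, right has 6 {daisy, fir, rye, poppy, hop, teak}.
  Root ivy: left subtree has 1 node {yew}, right has 1 {aster}.
  Root teak: left subtree has 5 nodes {daisy, fir, rye, poppy, hop}, right has 0 { }.
    Root daisy: left subtree has 0 nodes { }, right has 4 {fir, rye, poppy, hop}.
      Root rye: left subtree has 1 node {fir}, right has 2 {poppy, hop}.
        Root poppy: left subtree has 0 nodes { }, right has 1 {hop}.

elm, ivy, yew, aster, teak, daisy, rye, fir, poppy, hop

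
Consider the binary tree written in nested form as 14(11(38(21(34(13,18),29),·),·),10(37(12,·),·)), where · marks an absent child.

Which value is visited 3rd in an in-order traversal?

18

In-order visits the left subtree, then the node, then the right subtree.
At 14: go left to 11.
  At 11: go left to 38.
    At 38: go left to 21.
      At 21: go left to 34.
        At 34: go left to 13.
          13 is a leaf — visit 13.
        Visit 34.
        At 34: go right to 18.
          18 is a leaf — visit 18.
      Visit 21.
      At 21: go right to 29.
        29 is a leaf — visit 29.
    Visit 38.
    At 38: no right child.
  Visit 11.
  At 11: no right child.
Visit 14.
At 14: go right to 10.
  At 10: go left to 37.
    At 37: go left to 12.
      12 is a leaf — visit 12.
    Visit 37.
    At 37: no right child.
  Visit 10.
  At 10: no right child.
Full in-order sequence: 13, 34, 18, 21, 29, 38, 11, 14, 12, 37, 10.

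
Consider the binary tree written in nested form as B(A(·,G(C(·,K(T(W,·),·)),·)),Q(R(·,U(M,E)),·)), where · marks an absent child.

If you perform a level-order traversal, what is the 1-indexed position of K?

8

Level-order visits nodes level by level from the root, left to right within each level.
Level 0: B
Level 1: A, Q
Level 2: G, R
Level 3: C, U
Level 4: K, M, E
Level 5: T
Level 6: W
Full level-order sequence: B, A, Q, G, R, C, U, K, M, E, T, W.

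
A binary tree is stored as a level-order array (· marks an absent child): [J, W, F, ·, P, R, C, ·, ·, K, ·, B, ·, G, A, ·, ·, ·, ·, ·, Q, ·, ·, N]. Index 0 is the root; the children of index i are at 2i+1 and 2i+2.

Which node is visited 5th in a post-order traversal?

Post-order visits the left subtree, then the right subtree, then the node.
At J: go left to W.
  At W: no left child.
  At W: go right to P.
    At P: go left to K.
      At K: no left child.
      At K: go right to Q.
        Q is a leaf — visit Q.
      Visit K.
    At P: no right child.
    Visit P.
  Visit W.
At J: go right to F.
  At F: go left to R.
    At R: go left to B.
      At B: go left to N.
        N is a leaf — visit N.
      At B: no right child.
      Visit B.
    At R: no right child.
    Visit R.
  At F: go right to C.
    At C: go left to G.
      G is a leaf — visit G.
    At C: go right to A.
      A is a leaf — visit A.
    Visit C.
  Visit F.
Visit J.
Full post-order sequence: Q, K, P, W, N, B, R, G, A, C, F, J.

N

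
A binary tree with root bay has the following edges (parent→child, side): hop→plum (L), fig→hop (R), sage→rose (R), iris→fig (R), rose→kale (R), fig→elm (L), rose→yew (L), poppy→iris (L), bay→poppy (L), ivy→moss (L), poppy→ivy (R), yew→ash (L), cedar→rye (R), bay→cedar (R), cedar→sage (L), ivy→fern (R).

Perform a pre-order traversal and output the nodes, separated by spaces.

Pre-order visits the node, then its left subtree, then its right subtree.
Visit bay.
At bay: go left to poppy.
  Visit poppy.
  At poppy: go left to iris.
    Visit iris.
    At iris: no left child.
    At iris: go right to fig.
      Visit fig.
      At fig: go left to elm.
        elm is a leaf — visit elm.
      At fig: go right to hop.
        Visit hop.
        At hop: go left to plum.
          plum is a leaf — visit plum.
        At hop: no right child.
  At poppy: go right to ivy.
    Visit ivy.
    At ivy: go left to moss.
      moss is a leaf — visit moss.
    At ivy: go right to fern.
      fern is a leaf — visit fern.
At bay: go right to cedar.
  Visit cedar.
  At cedar: go left to sage.
    Visit sage.
    At sage: no left child.
    At sage: go right to rose.
      Visit rose.
      At rose: go left to yew.
        Visit yew.
        At yew: go left to ash.
          ash is a leaf — visit ash.
        At yew: no right child.
      At rose: go right to kale.
        kale is a leaf — visit kale.
  At cedar: go right to rye.
    rye is a leaf — visit rye.

bay poppy iris fig elm hop plum ivy moss fern cedar sage rose yew ash kale rye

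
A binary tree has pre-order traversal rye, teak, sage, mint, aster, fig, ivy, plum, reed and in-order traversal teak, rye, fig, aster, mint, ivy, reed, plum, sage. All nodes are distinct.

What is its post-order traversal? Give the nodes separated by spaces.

teak fig aster reed plum ivy mint sage rye

The first element of pre-order is the root; it splits in-order into left and right subtrees.
Root rye: left subtree has 1 node {teak}, right has 7 {fig, aster, mint, ivy, reed, plum, sage}.
  Root sage: left subtree has 6 nodes {fig, aster, mint, ivy, reed, plum}, right has 0 { }.
    Root mint: left subtree has 2 nodes {fig, aster}, right has 3 {ivy, reed, plum}.
      Root aster: left subtree has 1 node {fig}, right has 0 { }.
      Root ivy: left subtree has 0 nodes { }, right has 2 {reed, plum}.
        Root plum: left subtree has 1 node {reed}, right has 0 { }.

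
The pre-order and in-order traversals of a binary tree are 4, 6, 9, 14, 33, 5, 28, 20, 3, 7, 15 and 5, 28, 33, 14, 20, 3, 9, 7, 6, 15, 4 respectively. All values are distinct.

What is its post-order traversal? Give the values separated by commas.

The first element of pre-order is the root; it splits in-order into left and right subtrees.
Root 4: left subtree has 10 nodes {5, 28, 33, 14, 20, 3, 9, 7, 6, 15}, right has 0 { }.
  Root 6: left subtree has 8 nodes {5, 28, 33, 14, 20, 3, 9, 7}, right has 1 {15}.
    Root 9: left subtree has 6 nodes {5, 28, 33, 14, 20, 3}, right has 1 {7}.
      Root 14: left subtree has 3 nodes {5, 28, 33}, right has 2 {20, 3}.
        Root 33: left subtree has 2 nodes {5, 28}, right has 0 { }.
          Root 5: left subtree has 0 nodes { }, right has 1 {28}.
        Root 20: left subtree has 0 nodes { }, right has 1 {3}.

28, 5, 33, 3, 20, 14, 7, 9, 15, 6, 4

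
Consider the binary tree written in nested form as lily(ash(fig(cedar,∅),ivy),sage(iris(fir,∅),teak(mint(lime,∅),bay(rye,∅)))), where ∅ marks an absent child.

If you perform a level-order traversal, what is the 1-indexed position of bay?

Level-order visits nodes level by level from the root, left to right within each level.
Level 0: lily
Level 1: ash, sage
Level 2: fig, ivy, iris, teak
Level 3: cedar, fir, mint, bay
Level 4: lime, rye
Full level-order sequence: lily, ash, sage, fig, ivy, iris, teak, cedar, fir, mint, bay, lime, rye.

11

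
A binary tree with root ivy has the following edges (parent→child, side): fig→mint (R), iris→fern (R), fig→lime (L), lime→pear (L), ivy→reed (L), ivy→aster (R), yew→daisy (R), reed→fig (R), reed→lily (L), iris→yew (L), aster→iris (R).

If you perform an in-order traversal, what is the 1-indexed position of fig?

In-order visits the left subtree, then the node, then the right subtree.
At ivy: go left to reed.
  At reed: go left to lily.
    lily is a leaf — visit lily.
  Visit reed.
  At reed: go right to fig.
    At fig: go left to lime.
      At lime: go left to pear.
        pear is a leaf — visit pear.
      Visit lime.
      At lime: no right child.
    Visit fig.
    At fig: go right to mint.
      mint is a leaf — visit mint.
Visit ivy.
At ivy: go right to aster.
  At aster: no left child.
  Visit aster.
  At aster: go right to iris.
    At iris: go left to yew.
      At yew: no left child.
      Visit yew.
      At yew: go right to daisy.
        daisy is a leaf — visit daisy.
    Visit iris.
    At iris: go right to fern.
      fern is a leaf — visit fern.
Full in-order sequence: lily, reed, pear, lime, fig, mint, ivy, aster, yew, daisy, iris, fern.

5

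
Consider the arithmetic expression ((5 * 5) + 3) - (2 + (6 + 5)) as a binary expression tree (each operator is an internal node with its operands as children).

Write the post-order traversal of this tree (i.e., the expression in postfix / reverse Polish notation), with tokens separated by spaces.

5 5 * 3 + 2 6 5 + + -

Post-order on an expression tree gives postfix notation: for each operator, emit left operand, right operand, then the operator.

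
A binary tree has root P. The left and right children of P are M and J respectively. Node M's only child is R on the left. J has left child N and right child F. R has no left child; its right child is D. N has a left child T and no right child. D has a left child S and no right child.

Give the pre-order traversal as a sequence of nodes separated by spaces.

Pre-order visits the node, then its left subtree, then its right subtree.
Visit P.
At P: go left to M.
  Visit M.
  At M: go left to R.
    Visit R.
    At R: no left child.
    At R: go right to D.
      Visit D.
      At D: go left to S.
        S is a leaf — visit S.
      At D: no right child.
  At M: no right child.
At P: go right to J.
  Visit J.
  At J: go left to N.
    Visit N.
    At N: go left to T.
      T is a leaf — visit T.
    At N: no right child.
  At J: go right to F.
    F is a leaf — visit F.

P M R D S J N T F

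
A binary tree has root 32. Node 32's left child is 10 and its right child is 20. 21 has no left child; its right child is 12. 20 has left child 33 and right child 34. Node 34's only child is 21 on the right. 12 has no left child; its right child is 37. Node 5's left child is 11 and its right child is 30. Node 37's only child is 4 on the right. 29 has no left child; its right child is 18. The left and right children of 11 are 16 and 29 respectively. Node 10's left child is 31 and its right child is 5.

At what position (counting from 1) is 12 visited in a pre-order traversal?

Pre-order visits the node, then its left subtree, then its right subtree.
Visit 32.
At 32: go left to 10.
  Visit 10.
  At 10: go left to 31.
    31 is a leaf — visit 31.
  At 10: go right to 5.
    Visit 5.
    At 5: go left to 11.
      Visit 11.
      At 11: go left to 16.
        16 is a leaf — visit 16.
      At 11: go right to 29.
        Visit 29.
        At 29: no left child.
        At 29: go right to 18.
          18 is a leaf — visit 18.
    At 5: go right to 30.
      30 is a leaf — visit 30.
At 32: go right to 20.
  Visit 20.
  At 20: go left to 33.
    33 is a leaf — visit 33.
  At 20: go right to 34.
    Visit 34.
    At 34: no left child.
    At 34: go right to 21.
      Visit 21.
      At 21: no left child.
      At 21: go right to 12.
        Visit 12.
        At 12: no left child.
        At 12: go right to 37.
          Visit 37.
          At 37: no left child.
          At 37: go right to 4.
            4 is a leaf — visit 4.
Full pre-order sequence: 32, 10, 31, 5, 11, 16, 29, 18, 30, 20, 33, 34, 21, 12, 37, 4.

14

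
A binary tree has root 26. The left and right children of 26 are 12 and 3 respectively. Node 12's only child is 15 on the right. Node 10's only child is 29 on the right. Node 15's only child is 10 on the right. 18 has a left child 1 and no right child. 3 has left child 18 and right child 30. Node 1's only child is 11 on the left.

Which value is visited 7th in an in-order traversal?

1

In-order visits the left subtree, then the node, then the right subtree.
At 26: go left to 12.
  At 12: no left child.
  Visit 12.
  At 12: go right to 15.
    At 15: no left child.
    Visit 15.
    At 15: go right to 10.
      At 10: no left child.
      Visit 10.
      At 10: go right to 29.
        29 is a leaf — visit 29.
Visit 26.
At 26: go right to 3.
  At 3: go left to 18.
    At 18: go left to 1.
      At 1: go left to 11.
        11 is a leaf — visit 11.
      Visit 1.
      At 1: no right child.
    Visit 18.
    At 18: no right child.
  Visit 3.
  At 3: go right to 30.
    30 is a leaf — visit 30.
Full in-order sequence: 12, 15, 10, 29, 26, 11, 1, 18, 3, 30.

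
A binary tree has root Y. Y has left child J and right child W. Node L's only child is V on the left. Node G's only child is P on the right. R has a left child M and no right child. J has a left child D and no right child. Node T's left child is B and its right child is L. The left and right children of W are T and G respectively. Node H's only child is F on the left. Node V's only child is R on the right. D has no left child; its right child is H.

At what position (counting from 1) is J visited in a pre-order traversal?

Pre-order visits the node, then its left subtree, then its right subtree.
Visit Y.
At Y: go left to J.
  Visit J.
  At J: go left to D.
    Visit D.
    At D: no left child.
    At D: go right to H.
      Visit H.
      At H: go left to F.
        F is a leaf — visit F.
      At H: no right child.
  At J: no right child.
At Y: go right to W.
  Visit W.
  At W: go left to T.
    Visit T.
    At T: go left to B.
      B is a leaf — visit B.
    At T: go right to L.
      Visit L.
      At L: go left to V.
        Visit V.
        At V: no left child.
        At V: go right to R.
          Visit R.
          At R: go left to M.
            M is a leaf — visit M.
          At R: no right child.
      At L: no right child.
  At W: go right to G.
    Visit G.
    At G: no left child.
    At G: go right to P.
      P is a leaf — visit P.
Full pre-order sequence: Y, J, D, H, F, W, T, B, L, V, R, M, G, P.

2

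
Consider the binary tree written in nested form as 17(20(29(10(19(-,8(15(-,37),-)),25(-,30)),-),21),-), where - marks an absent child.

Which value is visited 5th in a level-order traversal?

Level-order visits nodes level by level from the root, left to right within each level.
Level 0: 17
Level 1: 20
Level 2: 29, 21
Level 3: 10
Level 4: 19, 25
Level 5: 8, 30
Level 6: 15
Level 7: 37
Full level-order sequence: 17, 20, 29, 21, 10, 19, 25, 8, 30, 15, 37.

10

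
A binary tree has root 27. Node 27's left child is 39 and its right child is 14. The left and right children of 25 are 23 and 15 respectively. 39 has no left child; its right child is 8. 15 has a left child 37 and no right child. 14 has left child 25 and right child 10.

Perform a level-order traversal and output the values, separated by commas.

27, 39, 14, 8, 25, 10, 23, 15, 37

Level-order visits nodes level by level from the root, left to right within each level.
Level 0: 27
Level 1: 39, 14
Level 2: 8, 25, 10
Level 3: 23, 15
Level 4: 37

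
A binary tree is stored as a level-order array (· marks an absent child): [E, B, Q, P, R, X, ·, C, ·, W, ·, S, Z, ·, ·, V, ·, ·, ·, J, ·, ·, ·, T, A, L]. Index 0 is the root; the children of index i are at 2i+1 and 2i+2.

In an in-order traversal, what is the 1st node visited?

V

In-order visits the left subtree, then the node, then the right subtree.
At E: go left to B.
  At B: go left to P.
    At P: go left to C.
      At C: go left to V.
        V is a leaf — visit V.
      Visit C.
      At C: no right child.
    Visit P.
    At P: no right child.
  Visit B.
  At B: go right to R.
    At R: go left to W.
      At W: go left to J.
        J is a leaf — visit J.
      Visit W.
      At W: no right child.
    Visit R.
    At R: no right child.
Visit E.
At E: go right to Q.
  At Q: go left to X.
    At X: go left to S.
      At S: go left to T.
        T is a leaf — visit T.
      Visit S.
      At S: go right to A.
        A is a leaf — visit A.
    Visit X.
    At X: go right to Z.
      At Z: go left to L.
        L is a leaf — visit L.
      Visit Z.
      At Z: no right child.
  Visit Q.
  At Q: no right child.
Full in-order sequence: V, C, P, B, J, W, R, E, T, S, A, X, L, Z, Q.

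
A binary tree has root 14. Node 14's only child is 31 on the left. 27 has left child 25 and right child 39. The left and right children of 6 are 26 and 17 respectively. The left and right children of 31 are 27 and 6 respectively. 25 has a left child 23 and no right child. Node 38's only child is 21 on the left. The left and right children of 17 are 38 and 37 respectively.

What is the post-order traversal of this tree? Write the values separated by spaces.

Post-order visits the left subtree, then the right subtree, then the node.
At 14: go left to 31.
  At 31: go left to 27.
    At 27: go left to 25.
      At 25: go left to 23.
        23 is a leaf — visit 23.
      At 25: no right child.
      Visit 25.
    At 27: go right to 39.
      39 is a leaf — visit 39.
    Visit 27.
  At 31: go right to 6.
    At 6: go left to 26.
      26 is a leaf — visit 26.
    At 6: go right to 17.
      At 17: go left to 38.
        At 38: go left to 21.
          21 is a leaf — visit 21.
        At 38: no right child.
        Visit 38.
      At 17: go right to 37.
        37 is a leaf — visit 37.
      Visit 17.
    Visit 6.
  Visit 31.
At 14: no right child.
Visit 14.

23 25 39 27 26 21 38 37 17 6 31 14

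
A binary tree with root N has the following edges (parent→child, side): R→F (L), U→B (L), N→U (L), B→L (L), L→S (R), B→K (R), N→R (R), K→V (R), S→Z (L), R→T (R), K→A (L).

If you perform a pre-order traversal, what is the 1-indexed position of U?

Pre-order visits the node, then its left subtree, then its right subtree.
Visit N.
At N: go left to U.
  Visit U.
  At U: go left to B.
    Visit B.
    At B: go left to L.
      Visit L.
      At L: no left child.
      At L: go right to S.
        Visit S.
        At S: go left to Z.
          Z is a leaf — visit Z.
        At S: no right child.
    At B: go right to K.
      Visit K.
      At K: go left to A.
        A is a leaf — visit A.
      At K: go right to V.
        V is a leaf — visit V.
  At U: no right child.
At N: go right to R.
  Visit R.
  At R: go left to F.
    F is a leaf — visit F.
  At R: go right to T.
    T is a leaf — visit T.
Full pre-order sequence: N, U, B, L, S, Z, K, A, V, R, F, T.

2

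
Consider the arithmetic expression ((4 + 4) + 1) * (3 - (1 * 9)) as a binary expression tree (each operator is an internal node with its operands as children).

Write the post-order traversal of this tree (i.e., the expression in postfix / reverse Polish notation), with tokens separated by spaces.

4 4 + 1 + 3 1 9 * - *

Post-order on an expression tree gives postfix notation: for each operator, emit left operand, right operand, then the operator.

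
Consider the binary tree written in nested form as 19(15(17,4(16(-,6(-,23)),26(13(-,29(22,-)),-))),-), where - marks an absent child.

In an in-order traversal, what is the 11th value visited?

In-order visits the left subtree, then the node, then the right subtree.
At 19: go left to 15.
  At 15: go left to 17.
    17 is a leaf — visit 17.
  Visit 15.
  At 15: go right to 4.
    At 4: go left to 16.
      At 16: no left child.
      Visit 16.
      At 16: go right to 6.
        At 6: no left child.
        Visit 6.
        At 6: go right to 23.
          23 is a leaf — visit 23.
    Visit 4.
    At 4: go right to 26.
      At 26: go left to 13.
        At 13: no left child.
        Visit 13.
        At 13: go right to 29.
          At 29: go left to 22.
            22 is a leaf — visit 22.
          Visit 29.
          At 29: no right child.
      Visit 26.
      At 26: no right child.
Visit 19.
At 19: no right child.
Full in-order sequence: 17, 15, 16, 6, 23, 4, 13, 22, 29, 26, 19.

19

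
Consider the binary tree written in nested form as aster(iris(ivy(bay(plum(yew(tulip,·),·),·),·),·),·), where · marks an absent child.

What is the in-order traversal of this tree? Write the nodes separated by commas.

In-order visits the left subtree, then the node, then the right subtree.
At aster: go left to iris.
  At iris: go left to ivy.
    At ivy: go left to bay.
      At bay: go left to plum.
        At plum: go left to yew.
          At yew: go left to tulip.
            tulip is a leaf — visit tulip.
          Visit yew.
          At yew: no right child.
        Visit plum.
        At plum: no right child.
      Visit bay.
      At bay: no right child.
    Visit ivy.
    At ivy: no right child.
  Visit iris.
  At iris: no right child.
Visit aster.
At aster: no right child.

tulip, yew, plum, bay, ivy, iris, aster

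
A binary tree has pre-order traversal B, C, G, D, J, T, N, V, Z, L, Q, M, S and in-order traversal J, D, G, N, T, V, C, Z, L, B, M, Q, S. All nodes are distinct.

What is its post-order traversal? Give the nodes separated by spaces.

J D N V T G L Z C M S Q B

The first element of pre-order is the root; it splits in-order into left and right subtrees.
Root B: left subtree has 9 nodes {J, D, G, N, T, V, C, Z, L}, right has 3 {M, Q, S}.
  Root C: left subtree has 6 nodes {J, D, G, N, T, V}, right has 2 {Z, L}.
    Root G: left subtree has 2 nodes {J, D}, right has 3 {N, T, V}.
      Root D: left subtree has 1 node {J}, right has 0 { }.
      Root T: left subtree has 1 node {N}, right has 1 {V}.
    Root Z: left subtree has 0 nodes { }, right has 1 {L}.
  Root Q: left subtree has 1 node {M}, right has 1 {S}.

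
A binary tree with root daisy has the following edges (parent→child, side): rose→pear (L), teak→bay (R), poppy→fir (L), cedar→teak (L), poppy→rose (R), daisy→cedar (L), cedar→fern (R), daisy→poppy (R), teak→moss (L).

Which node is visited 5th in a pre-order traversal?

bay

Pre-order visits the node, then its left subtree, then its right subtree.
Visit daisy.
At daisy: go left to cedar.
  Visit cedar.
  At cedar: go left to teak.
    Visit teak.
    At teak: go left to moss.
      moss is a leaf — visit moss.
    At teak: go right to bay.
      bay is a leaf — visit bay.
  At cedar: go right to fern.
    fern is a leaf — visit fern.
At daisy: go right to poppy.
  Visit poppy.
  At poppy: go left to fir.
    fir is a leaf — visit fir.
  At poppy: go right to rose.
    Visit rose.
    At rose: go left to pear.
      pear is a leaf — visit pear.
    At rose: no right child.
Full pre-order sequence: daisy, cedar, teak, moss, bay, fern, poppy, fir, rose, pear.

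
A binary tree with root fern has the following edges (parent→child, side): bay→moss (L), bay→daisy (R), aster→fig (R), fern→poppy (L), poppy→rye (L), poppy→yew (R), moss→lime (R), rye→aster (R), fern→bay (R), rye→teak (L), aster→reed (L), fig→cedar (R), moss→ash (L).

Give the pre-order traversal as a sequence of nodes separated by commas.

Pre-order visits the node, then its left subtree, then its right subtree.
Visit fern.
At fern: go left to poppy.
  Visit poppy.
  At poppy: go left to rye.
    Visit rye.
    At rye: go left to teak.
      teak is a leaf — visit teak.
    At rye: go right to aster.
      Visit aster.
      At aster: go left to reed.
        reed is a leaf — visit reed.
      At aster: go right to fig.
        Visit fig.
        At fig: no left child.
        At fig: go right to cedar.
          cedar is a leaf — visit cedar.
  At poppy: go right to yew.
    yew is a leaf — visit yew.
At fern: go right to bay.
  Visit bay.
  At bay: go left to moss.
    Visit moss.
    At moss: go left to ash.
      ash is a leaf — visit ash.
    At moss: go right to lime.
      lime is a leaf — visit lime.
  At bay: go right to daisy.
    daisy is a leaf — visit daisy.

fern, poppy, rye, teak, aster, reed, fig, cedar, yew, bay, moss, ash, lime, daisy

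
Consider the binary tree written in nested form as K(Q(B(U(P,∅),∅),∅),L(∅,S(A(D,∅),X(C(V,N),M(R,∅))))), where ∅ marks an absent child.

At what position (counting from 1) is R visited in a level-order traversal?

Level-order visits nodes level by level from the root, left to right within each level.
Level 0: K
Level 1: Q, L
Level 2: B, S
Level 3: U, A, X
Level 4: P, D, C, M
Level 5: V, N, R
Full level-order sequence: K, Q, L, B, S, U, A, X, P, D, C, M, V, N, R.

15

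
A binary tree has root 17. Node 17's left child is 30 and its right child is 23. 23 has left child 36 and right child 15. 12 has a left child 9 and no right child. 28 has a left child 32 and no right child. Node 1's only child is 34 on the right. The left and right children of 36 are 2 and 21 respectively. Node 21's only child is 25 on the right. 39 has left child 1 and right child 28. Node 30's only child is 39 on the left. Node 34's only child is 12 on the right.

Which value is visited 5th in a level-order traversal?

36

Level-order visits nodes level by level from the root, left to right within each level.
Level 0: 17
Level 1: 30, 23
Level 2: 39, 36, 15
Level 3: 1, 28, 2, 21
Level 4: 34, 32, 25
Level 5: 12
Level 6: 9
Full level-order sequence: 17, 30, 23, 39, 36, 15, 1, 28, 2, 21, 34, 32, 25, 12, 9.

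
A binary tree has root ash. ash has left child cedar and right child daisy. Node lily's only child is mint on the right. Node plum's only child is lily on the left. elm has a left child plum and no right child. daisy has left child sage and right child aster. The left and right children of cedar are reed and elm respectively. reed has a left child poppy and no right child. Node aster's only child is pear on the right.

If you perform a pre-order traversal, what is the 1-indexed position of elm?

Pre-order visits the node, then its left subtree, then its right subtree.
Visit ash.
At ash: go left to cedar.
  Visit cedar.
  At cedar: go left to reed.
    Visit reed.
    At reed: go left to poppy.
      poppy is a leaf — visit poppy.
    At reed: no right child.
  At cedar: go right to elm.
    Visit elm.
    At elm: go left to plum.
      Visit plum.
      At plum: go left to lily.
        Visit lily.
        At lily: no left child.
        At lily: go right to mint.
          mint is a leaf — visit mint.
      At plum: no right child.
    At elm: no right child.
At ash: go right to daisy.
  Visit daisy.
  At daisy: go left to sage.
    sage is a leaf — visit sage.
  At daisy: go right to aster.
    Visit aster.
    At aster: no left child.
    At aster: go right to pear.
      pear is a leaf — visit pear.
Full pre-order sequence: ash, cedar, reed, poppy, elm, plum, lily, mint, daisy, sage, aster, pear.

5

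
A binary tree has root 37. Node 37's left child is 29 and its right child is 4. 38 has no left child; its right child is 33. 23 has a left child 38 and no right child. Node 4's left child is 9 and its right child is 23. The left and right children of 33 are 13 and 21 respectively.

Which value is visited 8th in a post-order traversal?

Post-order visits the left subtree, then the right subtree, then the node.
At 37: go left to 29.
  29 is a leaf — visit 29.
At 37: go right to 4.
  At 4: go left to 9.
    9 is a leaf — visit 9.
  At 4: go right to 23.
    At 23: go left to 38.
      At 38: no left child.
      At 38: go right to 33.
        At 33: go left to 13.
          13 is a leaf — visit 13.
        At 33: go right to 21.
          21 is a leaf — visit 21.
        Visit 33.
      Visit 38.
    At 23: no right child.
    Visit 23.
  Visit 4.
Visit 37.
Full post-order sequence: 29, 9, 13, 21, 33, 38, 23, 4, 37.

4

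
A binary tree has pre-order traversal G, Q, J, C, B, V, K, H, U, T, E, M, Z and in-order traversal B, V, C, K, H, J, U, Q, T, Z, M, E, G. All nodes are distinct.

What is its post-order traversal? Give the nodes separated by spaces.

The first element of pre-order is the root; it splits in-order into left and right subtrees.
Root G: left subtree has 12 nodes {B, V, C, K, H, J, U, Q, T, Z, M, E}, right has 0 { }.
  Root Q: left subtree has 7 nodes {B, V, C, K, H, J, U}, right has 4 {T, Z, M, E}.
    Root J: left subtree has 5 nodes {B, V, C, K, H}, right has 1 {U}.
      Root C: left subtree has 2 nodes {B, V}, right has 2 {K, H}.
        Root B: left subtree has 0 nodes { }, right has 1 {V}.
        Root K: left subtree has 0 nodes { }, right has 1 {H}.
    Root T: left subtree has 0 nodes { }, right has 3 {Z, M, E}.
      Root E: left subtree has 2 nodes {Z, M}, right has 0 { }.
        Root M: left subtree has 1 node {Z}, right has 0 { }.

V B H K C U J Z M E T Q G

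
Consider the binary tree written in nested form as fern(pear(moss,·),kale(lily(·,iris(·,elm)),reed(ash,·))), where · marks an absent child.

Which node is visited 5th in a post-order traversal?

Post-order visits the left subtree, then the right subtree, then the node.
At fern: go left to pear.
  At pear: go left to moss.
    moss is a leaf — visit moss.
  At pear: no right child.
  Visit pear.
At fern: go right to kale.
  At kale: go left to lily.
    At lily: no left child.
    At lily: go right to iris.
      At iris: no left child.
      At iris: go right to elm.
        elm is a leaf — visit elm.
      Visit iris.
    Visit lily.
  At kale: go right to reed.
    At reed: go left to ash.
      ash is a leaf — visit ash.
    At reed: no right child.
    Visit reed.
  Visit kale.
Visit fern.
Full post-order sequence: moss, pear, elm, iris, lily, ash, reed, kale, fern.

lily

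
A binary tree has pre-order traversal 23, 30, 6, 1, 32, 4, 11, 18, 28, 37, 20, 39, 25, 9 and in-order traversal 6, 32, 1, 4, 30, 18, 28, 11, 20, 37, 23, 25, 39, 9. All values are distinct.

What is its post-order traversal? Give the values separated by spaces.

32 4 1 6 28 18 20 37 11 30 25 9 39 23

The first element of pre-order is the root; it splits in-order into left and right subtrees.
Root 23: left subtree has 10 nodes {6, 32, 1, 4, 30, 18, 28, 11, 20, 37}, right has 3 {25, 39, 9}.
  Root 30: left subtree has 4 nodes {6, 32, 1, 4}, right has 5 {18, 28, 11, 20, 37}.
    Root 6: left subtree has 0 nodes { }, right has 3 {32, 1, 4}.
      Root 1: left subtree has 1 node {32}, right has 1 {4}.
    Root 11: left subtree has 2 nodes {18, 28}, right has 2 {20, 37}.
      Root 18: left subtree has 0 nodes { }, right has 1 {28}.
      Root 37: left subtree has 1 node {20}, right has 0 { }.
  Root 39: left subtree has 1 node {25}, right has 1 {9}.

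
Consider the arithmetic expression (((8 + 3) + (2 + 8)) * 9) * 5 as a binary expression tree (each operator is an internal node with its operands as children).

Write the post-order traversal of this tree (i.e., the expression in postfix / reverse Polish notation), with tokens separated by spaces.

8 3 + 2 8 + + 9 * 5 *

Post-order on an expression tree gives postfix notation: for each operator, emit left operand, right operand, then the operator.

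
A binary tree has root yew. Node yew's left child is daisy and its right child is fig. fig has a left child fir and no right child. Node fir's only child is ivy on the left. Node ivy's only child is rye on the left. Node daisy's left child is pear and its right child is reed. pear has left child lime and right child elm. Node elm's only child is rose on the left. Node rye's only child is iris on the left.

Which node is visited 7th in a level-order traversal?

lime

Level-order visits nodes level by level from the root, left to right within each level.
Level 0: yew
Level 1: daisy, fig
Level 2: pear, reed, fir
Level 3: lime, elm, ivy
Level 4: rose, rye
Level 5: iris
Full level-order sequence: yew, daisy, fig, pear, reed, fir, lime, elm, ivy, rose, rye, iris.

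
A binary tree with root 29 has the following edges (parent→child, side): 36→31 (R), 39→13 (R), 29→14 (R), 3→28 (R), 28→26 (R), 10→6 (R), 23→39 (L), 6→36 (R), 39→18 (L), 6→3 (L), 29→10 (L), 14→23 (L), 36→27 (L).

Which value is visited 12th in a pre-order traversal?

Pre-order visits the node, then its left subtree, then its right subtree.
Visit 29.
At 29: go left to 10.
  Visit 10.
  At 10: no left child.
  At 10: go right to 6.
    Visit 6.
    At 6: go left to 3.
      Visit 3.
      At 3: no left child.
      At 3: go right to 28.
        Visit 28.
        At 28: no left child.
        At 28: go right to 26.
          26 is a leaf — visit 26.
    At 6: go right to 36.
      Visit 36.
      At 36: go left to 27.
        27 is a leaf — visit 27.
      At 36: go right to 31.
        31 is a leaf — visit 31.
At 29: go right to 14.
  Visit 14.
  At 14: go left to 23.
    Visit 23.
    At 23: go left to 39.
      Visit 39.
      At 39: go left to 18.
        18 is a leaf — visit 18.
      At 39: go right to 13.
        13 is a leaf — visit 13.
    At 23: no right child.
  At 14: no right child.
Full pre-order sequence: 29, 10, 6, 3, 28, 26, 36, 27, 31, 14, 23, 39, 18, 13.

39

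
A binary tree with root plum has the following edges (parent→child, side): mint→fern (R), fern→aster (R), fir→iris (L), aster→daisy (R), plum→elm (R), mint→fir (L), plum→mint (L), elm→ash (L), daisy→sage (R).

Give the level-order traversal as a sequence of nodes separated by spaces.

plum mint elm fir fern ash iris aster daisy sage

Level-order visits nodes level by level from the root, left to right within each level.
Level 0: plum
Level 1: mint, elm
Level 2: fir, fern, ash
Level 3: iris, aster
Level 4: daisy
Level 5: sage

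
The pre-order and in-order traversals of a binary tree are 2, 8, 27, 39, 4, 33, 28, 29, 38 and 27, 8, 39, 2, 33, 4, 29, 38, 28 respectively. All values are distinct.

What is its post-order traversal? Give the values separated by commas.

The first element of pre-order is the root; it splits in-order into left and right subtrees.
Root 2: left subtree has 3 nodes {27, 8, 39}, right has 5 {33, 4, 29, 38, 28}.
  Root 8: left subtree has 1 node {27}, right has 1 {39}.
  Root 4: left subtree has 1 node {33}, right has 3 {29, 38, 28}.
    Root 28: left subtree has 2 nodes {29, 38}, right has 0 { }.
      Root 29: left subtree has 0 nodes { }, right has 1 {38}.

27, 39, 8, 33, 38, 29, 28, 4, 2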